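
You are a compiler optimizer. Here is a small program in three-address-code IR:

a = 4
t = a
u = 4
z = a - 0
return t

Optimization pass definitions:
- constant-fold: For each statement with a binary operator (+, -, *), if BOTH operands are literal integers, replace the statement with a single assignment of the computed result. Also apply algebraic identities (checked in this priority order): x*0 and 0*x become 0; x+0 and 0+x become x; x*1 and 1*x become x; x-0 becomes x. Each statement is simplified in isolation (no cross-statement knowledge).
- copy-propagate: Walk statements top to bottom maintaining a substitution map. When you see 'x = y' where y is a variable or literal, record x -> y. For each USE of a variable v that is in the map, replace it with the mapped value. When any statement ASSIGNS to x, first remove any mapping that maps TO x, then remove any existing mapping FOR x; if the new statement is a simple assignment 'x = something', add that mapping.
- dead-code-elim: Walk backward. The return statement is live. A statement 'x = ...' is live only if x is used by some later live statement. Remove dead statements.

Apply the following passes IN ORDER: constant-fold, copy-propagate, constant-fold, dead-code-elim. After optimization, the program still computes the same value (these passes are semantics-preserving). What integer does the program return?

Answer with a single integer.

Answer: 4

Derivation:
Initial IR:
  a = 4
  t = a
  u = 4
  z = a - 0
  return t
After constant-fold (5 stmts):
  a = 4
  t = a
  u = 4
  z = a
  return t
After copy-propagate (5 stmts):
  a = 4
  t = 4
  u = 4
  z = 4
  return 4
After constant-fold (5 stmts):
  a = 4
  t = 4
  u = 4
  z = 4
  return 4
After dead-code-elim (1 stmts):
  return 4
Evaluate:
  a = 4  =>  a = 4
  t = a  =>  t = 4
  u = 4  =>  u = 4
  z = a - 0  =>  z = 4
  return t = 4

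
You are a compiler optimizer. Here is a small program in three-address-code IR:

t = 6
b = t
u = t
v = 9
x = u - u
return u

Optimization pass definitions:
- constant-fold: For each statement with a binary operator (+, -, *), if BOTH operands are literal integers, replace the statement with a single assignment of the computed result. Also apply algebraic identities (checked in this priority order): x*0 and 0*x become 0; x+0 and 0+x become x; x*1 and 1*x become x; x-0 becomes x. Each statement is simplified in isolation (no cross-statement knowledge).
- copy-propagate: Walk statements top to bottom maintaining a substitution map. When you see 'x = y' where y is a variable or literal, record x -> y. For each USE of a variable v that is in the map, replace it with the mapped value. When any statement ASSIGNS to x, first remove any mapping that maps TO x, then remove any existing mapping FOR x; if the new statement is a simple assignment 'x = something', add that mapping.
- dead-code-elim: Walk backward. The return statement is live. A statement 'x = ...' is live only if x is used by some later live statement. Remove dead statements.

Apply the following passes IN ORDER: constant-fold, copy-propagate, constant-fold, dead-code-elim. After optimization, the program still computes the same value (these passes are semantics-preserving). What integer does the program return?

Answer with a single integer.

Initial IR:
  t = 6
  b = t
  u = t
  v = 9
  x = u - u
  return u
After constant-fold (6 stmts):
  t = 6
  b = t
  u = t
  v = 9
  x = u - u
  return u
After copy-propagate (6 stmts):
  t = 6
  b = 6
  u = 6
  v = 9
  x = 6 - 6
  return 6
After constant-fold (6 stmts):
  t = 6
  b = 6
  u = 6
  v = 9
  x = 0
  return 6
After dead-code-elim (1 stmts):
  return 6
Evaluate:
  t = 6  =>  t = 6
  b = t  =>  b = 6
  u = t  =>  u = 6
  v = 9  =>  v = 9
  x = u - u  =>  x = 0
  return u = 6

Answer: 6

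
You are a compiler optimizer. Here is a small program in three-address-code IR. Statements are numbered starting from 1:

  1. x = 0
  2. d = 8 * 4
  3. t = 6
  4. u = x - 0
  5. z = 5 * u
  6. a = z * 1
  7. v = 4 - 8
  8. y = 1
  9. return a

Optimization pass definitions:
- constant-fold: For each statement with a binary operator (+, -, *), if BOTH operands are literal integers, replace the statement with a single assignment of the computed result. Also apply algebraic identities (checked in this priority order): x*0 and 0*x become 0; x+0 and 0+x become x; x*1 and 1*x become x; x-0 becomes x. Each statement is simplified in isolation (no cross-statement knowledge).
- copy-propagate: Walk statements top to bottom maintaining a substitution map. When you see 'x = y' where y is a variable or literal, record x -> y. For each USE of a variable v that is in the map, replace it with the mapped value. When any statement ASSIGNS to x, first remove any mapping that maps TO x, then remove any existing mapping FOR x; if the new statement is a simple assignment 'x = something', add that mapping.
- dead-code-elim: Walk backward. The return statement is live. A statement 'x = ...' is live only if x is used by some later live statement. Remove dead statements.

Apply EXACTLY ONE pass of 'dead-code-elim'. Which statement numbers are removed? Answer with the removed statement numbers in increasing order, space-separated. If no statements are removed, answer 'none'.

Answer: 2 3 7 8

Derivation:
Backward liveness scan:
Stmt 1 'x = 0': KEEP (x is live); live-in = []
Stmt 2 'd = 8 * 4': DEAD (d not in live set ['x'])
Stmt 3 't = 6': DEAD (t not in live set ['x'])
Stmt 4 'u = x - 0': KEEP (u is live); live-in = ['x']
Stmt 5 'z = 5 * u': KEEP (z is live); live-in = ['u']
Stmt 6 'a = z * 1': KEEP (a is live); live-in = ['z']
Stmt 7 'v = 4 - 8': DEAD (v not in live set ['a'])
Stmt 8 'y = 1': DEAD (y not in live set ['a'])
Stmt 9 'return a': KEEP (return); live-in = ['a']
Removed statement numbers: [2, 3, 7, 8]
Surviving IR:
  x = 0
  u = x - 0
  z = 5 * u
  a = z * 1
  return a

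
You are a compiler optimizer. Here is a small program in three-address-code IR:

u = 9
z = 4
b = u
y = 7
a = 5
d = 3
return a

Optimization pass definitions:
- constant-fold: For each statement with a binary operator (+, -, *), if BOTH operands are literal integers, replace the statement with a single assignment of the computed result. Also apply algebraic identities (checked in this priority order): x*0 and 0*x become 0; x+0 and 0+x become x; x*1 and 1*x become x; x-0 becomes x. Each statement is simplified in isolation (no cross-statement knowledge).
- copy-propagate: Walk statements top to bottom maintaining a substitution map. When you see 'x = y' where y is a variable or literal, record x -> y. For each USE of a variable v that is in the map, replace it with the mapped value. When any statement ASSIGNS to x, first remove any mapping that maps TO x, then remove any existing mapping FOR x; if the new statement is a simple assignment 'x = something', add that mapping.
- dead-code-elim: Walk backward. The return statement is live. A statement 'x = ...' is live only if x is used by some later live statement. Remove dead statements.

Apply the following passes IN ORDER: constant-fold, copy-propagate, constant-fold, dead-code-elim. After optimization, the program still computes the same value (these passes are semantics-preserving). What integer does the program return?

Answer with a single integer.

Initial IR:
  u = 9
  z = 4
  b = u
  y = 7
  a = 5
  d = 3
  return a
After constant-fold (7 stmts):
  u = 9
  z = 4
  b = u
  y = 7
  a = 5
  d = 3
  return a
After copy-propagate (7 stmts):
  u = 9
  z = 4
  b = 9
  y = 7
  a = 5
  d = 3
  return 5
After constant-fold (7 stmts):
  u = 9
  z = 4
  b = 9
  y = 7
  a = 5
  d = 3
  return 5
After dead-code-elim (1 stmts):
  return 5
Evaluate:
  u = 9  =>  u = 9
  z = 4  =>  z = 4
  b = u  =>  b = 9
  y = 7  =>  y = 7
  a = 5  =>  a = 5
  d = 3  =>  d = 3
  return a = 5

Answer: 5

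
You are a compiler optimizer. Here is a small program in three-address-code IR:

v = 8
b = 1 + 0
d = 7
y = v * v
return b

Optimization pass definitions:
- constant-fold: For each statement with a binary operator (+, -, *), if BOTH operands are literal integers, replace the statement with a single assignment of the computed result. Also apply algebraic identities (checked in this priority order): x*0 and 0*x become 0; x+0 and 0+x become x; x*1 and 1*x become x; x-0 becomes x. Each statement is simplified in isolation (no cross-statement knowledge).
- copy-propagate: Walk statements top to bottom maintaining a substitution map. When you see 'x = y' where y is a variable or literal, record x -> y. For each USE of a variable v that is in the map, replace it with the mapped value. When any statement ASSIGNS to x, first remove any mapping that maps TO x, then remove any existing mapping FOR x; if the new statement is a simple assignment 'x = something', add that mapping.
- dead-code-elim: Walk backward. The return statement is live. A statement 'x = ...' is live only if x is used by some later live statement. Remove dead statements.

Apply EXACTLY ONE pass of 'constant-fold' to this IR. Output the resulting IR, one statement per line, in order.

Applying constant-fold statement-by-statement:
  [1] v = 8  (unchanged)
  [2] b = 1 + 0  -> b = 1
  [3] d = 7  (unchanged)
  [4] y = v * v  (unchanged)
  [5] return b  (unchanged)
Result (5 stmts):
  v = 8
  b = 1
  d = 7
  y = v * v
  return b

Answer: v = 8
b = 1
d = 7
y = v * v
return b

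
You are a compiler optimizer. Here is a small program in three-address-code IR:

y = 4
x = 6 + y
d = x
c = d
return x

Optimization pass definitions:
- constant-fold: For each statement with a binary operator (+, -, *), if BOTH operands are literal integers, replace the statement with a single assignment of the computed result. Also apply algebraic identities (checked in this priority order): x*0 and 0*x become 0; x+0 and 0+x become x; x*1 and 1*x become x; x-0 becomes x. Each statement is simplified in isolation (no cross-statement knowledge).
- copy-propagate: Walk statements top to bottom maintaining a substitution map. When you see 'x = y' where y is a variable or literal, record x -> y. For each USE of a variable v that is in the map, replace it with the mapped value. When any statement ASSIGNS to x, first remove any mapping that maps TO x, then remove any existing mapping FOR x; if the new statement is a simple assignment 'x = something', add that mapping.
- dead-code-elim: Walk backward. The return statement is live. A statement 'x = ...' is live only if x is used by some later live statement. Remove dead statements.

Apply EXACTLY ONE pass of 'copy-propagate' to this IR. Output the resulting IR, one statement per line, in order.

Answer: y = 4
x = 6 + 4
d = x
c = x
return x

Derivation:
Applying copy-propagate statement-by-statement:
  [1] y = 4  (unchanged)
  [2] x = 6 + y  -> x = 6 + 4
  [3] d = x  (unchanged)
  [4] c = d  -> c = x
  [5] return x  (unchanged)
Result (5 stmts):
  y = 4
  x = 6 + 4
  d = x
  c = x
  return x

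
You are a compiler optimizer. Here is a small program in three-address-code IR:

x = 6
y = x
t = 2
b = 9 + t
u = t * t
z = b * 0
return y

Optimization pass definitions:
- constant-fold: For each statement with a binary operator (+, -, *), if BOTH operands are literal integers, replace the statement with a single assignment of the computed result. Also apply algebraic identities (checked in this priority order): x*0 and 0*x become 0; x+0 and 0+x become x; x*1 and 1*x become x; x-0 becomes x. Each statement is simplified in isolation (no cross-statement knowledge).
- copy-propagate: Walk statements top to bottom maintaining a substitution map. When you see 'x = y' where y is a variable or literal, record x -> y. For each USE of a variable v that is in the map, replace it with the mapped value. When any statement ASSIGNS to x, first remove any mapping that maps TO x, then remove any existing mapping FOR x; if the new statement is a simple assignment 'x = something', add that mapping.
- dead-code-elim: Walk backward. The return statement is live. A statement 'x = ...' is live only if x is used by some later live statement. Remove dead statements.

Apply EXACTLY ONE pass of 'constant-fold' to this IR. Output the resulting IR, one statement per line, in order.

Answer: x = 6
y = x
t = 2
b = 9 + t
u = t * t
z = 0
return y

Derivation:
Applying constant-fold statement-by-statement:
  [1] x = 6  (unchanged)
  [2] y = x  (unchanged)
  [3] t = 2  (unchanged)
  [4] b = 9 + t  (unchanged)
  [5] u = t * t  (unchanged)
  [6] z = b * 0  -> z = 0
  [7] return y  (unchanged)
Result (7 stmts):
  x = 6
  y = x
  t = 2
  b = 9 + t
  u = t * t
  z = 0
  return y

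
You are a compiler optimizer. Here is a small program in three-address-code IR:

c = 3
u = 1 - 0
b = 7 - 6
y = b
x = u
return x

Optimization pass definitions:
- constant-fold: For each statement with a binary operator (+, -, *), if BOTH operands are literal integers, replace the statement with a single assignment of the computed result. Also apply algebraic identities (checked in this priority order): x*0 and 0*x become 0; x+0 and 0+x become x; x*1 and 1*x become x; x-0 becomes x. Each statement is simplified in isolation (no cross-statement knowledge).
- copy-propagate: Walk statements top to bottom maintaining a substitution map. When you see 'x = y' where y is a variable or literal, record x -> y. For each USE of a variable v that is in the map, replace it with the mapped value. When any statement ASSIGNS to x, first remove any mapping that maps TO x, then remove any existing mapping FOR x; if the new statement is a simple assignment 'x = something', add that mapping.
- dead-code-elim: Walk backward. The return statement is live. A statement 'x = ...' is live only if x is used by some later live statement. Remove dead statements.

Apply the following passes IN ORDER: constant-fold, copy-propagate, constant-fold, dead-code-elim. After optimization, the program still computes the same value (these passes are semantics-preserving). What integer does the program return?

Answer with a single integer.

Initial IR:
  c = 3
  u = 1 - 0
  b = 7 - 6
  y = b
  x = u
  return x
After constant-fold (6 stmts):
  c = 3
  u = 1
  b = 1
  y = b
  x = u
  return x
After copy-propagate (6 stmts):
  c = 3
  u = 1
  b = 1
  y = 1
  x = 1
  return 1
After constant-fold (6 stmts):
  c = 3
  u = 1
  b = 1
  y = 1
  x = 1
  return 1
After dead-code-elim (1 stmts):
  return 1
Evaluate:
  c = 3  =>  c = 3
  u = 1 - 0  =>  u = 1
  b = 7 - 6  =>  b = 1
  y = b  =>  y = 1
  x = u  =>  x = 1
  return x = 1

Answer: 1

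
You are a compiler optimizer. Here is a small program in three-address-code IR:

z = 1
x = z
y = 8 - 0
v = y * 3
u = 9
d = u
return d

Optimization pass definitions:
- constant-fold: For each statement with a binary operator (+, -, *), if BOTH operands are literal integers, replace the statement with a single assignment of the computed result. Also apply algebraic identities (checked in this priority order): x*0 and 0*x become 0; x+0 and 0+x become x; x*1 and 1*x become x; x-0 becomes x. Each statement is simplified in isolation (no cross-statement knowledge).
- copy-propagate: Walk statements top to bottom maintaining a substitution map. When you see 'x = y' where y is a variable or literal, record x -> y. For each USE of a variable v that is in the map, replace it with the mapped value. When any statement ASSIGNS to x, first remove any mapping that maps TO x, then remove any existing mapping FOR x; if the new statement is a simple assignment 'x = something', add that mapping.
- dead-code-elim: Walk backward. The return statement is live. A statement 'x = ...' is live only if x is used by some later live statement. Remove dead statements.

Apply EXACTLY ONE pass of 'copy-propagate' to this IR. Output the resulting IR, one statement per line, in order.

Applying copy-propagate statement-by-statement:
  [1] z = 1  (unchanged)
  [2] x = z  -> x = 1
  [3] y = 8 - 0  (unchanged)
  [4] v = y * 3  (unchanged)
  [5] u = 9  (unchanged)
  [6] d = u  -> d = 9
  [7] return d  -> return 9
Result (7 stmts):
  z = 1
  x = 1
  y = 8 - 0
  v = y * 3
  u = 9
  d = 9
  return 9

Answer: z = 1
x = 1
y = 8 - 0
v = y * 3
u = 9
d = 9
return 9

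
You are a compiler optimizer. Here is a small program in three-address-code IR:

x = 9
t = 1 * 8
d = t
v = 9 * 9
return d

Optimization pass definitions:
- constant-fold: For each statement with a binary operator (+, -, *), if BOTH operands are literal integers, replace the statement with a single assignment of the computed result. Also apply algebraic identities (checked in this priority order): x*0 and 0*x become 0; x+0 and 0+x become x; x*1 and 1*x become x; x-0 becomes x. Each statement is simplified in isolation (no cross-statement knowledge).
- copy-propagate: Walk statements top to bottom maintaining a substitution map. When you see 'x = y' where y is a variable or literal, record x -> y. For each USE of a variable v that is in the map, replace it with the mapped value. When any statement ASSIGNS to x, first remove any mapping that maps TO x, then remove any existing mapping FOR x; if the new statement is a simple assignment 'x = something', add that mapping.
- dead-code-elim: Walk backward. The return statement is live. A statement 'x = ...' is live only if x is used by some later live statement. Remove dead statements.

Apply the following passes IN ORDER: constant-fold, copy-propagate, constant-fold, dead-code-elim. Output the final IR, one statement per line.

Answer: return 8

Derivation:
Initial IR:
  x = 9
  t = 1 * 8
  d = t
  v = 9 * 9
  return d
After constant-fold (5 stmts):
  x = 9
  t = 8
  d = t
  v = 81
  return d
After copy-propagate (5 stmts):
  x = 9
  t = 8
  d = 8
  v = 81
  return 8
After constant-fold (5 stmts):
  x = 9
  t = 8
  d = 8
  v = 81
  return 8
After dead-code-elim (1 stmts):
  return 8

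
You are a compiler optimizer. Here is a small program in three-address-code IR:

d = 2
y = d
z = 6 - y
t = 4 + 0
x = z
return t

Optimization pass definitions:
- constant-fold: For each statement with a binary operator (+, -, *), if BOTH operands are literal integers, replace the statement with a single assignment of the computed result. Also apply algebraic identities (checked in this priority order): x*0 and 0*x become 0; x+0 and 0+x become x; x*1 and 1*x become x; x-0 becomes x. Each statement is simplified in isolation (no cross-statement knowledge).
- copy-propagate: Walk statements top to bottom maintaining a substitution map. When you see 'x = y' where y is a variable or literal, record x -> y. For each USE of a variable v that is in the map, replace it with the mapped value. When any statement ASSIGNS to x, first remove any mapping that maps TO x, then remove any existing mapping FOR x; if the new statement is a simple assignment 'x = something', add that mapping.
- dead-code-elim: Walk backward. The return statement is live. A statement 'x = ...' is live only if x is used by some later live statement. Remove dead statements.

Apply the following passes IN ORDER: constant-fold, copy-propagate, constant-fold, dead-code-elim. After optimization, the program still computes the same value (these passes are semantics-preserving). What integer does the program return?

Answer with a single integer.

Initial IR:
  d = 2
  y = d
  z = 6 - y
  t = 4 + 0
  x = z
  return t
After constant-fold (6 stmts):
  d = 2
  y = d
  z = 6 - y
  t = 4
  x = z
  return t
After copy-propagate (6 stmts):
  d = 2
  y = 2
  z = 6 - 2
  t = 4
  x = z
  return 4
After constant-fold (6 stmts):
  d = 2
  y = 2
  z = 4
  t = 4
  x = z
  return 4
After dead-code-elim (1 stmts):
  return 4
Evaluate:
  d = 2  =>  d = 2
  y = d  =>  y = 2
  z = 6 - y  =>  z = 4
  t = 4 + 0  =>  t = 4
  x = z  =>  x = 4
  return t = 4

Answer: 4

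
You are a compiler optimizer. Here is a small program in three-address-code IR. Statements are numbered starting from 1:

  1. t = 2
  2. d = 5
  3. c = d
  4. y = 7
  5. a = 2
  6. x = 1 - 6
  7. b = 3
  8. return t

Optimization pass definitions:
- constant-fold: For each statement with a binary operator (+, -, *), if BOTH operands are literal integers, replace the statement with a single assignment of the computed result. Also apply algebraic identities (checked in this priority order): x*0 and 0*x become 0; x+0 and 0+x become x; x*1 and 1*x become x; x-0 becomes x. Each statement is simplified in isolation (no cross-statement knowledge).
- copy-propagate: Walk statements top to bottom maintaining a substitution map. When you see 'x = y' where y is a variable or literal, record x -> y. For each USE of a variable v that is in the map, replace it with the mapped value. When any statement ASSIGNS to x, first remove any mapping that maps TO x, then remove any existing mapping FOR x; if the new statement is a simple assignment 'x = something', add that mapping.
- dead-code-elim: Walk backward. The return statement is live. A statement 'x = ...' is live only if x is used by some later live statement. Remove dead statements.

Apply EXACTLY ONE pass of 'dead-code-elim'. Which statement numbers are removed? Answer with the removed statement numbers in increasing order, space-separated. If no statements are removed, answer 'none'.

Answer: 2 3 4 5 6 7

Derivation:
Backward liveness scan:
Stmt 1 't = 2': KEEP (t is live); live-in = []
Stmt 2 'd = 5': DEAD (d not in live set ['t'])
Stmt 3 'c = d': DEAD (c not in live set ['t'])
Stmt 4 'y = 7': DEAD (y not in live set ['t'])
Stmt 5 'a = 2': DEAD (a not in live set ['t'])
Stmt 6 'x = 1 - 6': DEAD (x not in live set ['t'])
Stmt 7 'b = 3': DEAD (b not in live set ['t'])
Stmt 8 'return t': KEEP (return); live-in = ['t']
Removed statement numbers: [2, 3, 4, 5, 6, 7]
Surviving IR:
  t = 2
  return t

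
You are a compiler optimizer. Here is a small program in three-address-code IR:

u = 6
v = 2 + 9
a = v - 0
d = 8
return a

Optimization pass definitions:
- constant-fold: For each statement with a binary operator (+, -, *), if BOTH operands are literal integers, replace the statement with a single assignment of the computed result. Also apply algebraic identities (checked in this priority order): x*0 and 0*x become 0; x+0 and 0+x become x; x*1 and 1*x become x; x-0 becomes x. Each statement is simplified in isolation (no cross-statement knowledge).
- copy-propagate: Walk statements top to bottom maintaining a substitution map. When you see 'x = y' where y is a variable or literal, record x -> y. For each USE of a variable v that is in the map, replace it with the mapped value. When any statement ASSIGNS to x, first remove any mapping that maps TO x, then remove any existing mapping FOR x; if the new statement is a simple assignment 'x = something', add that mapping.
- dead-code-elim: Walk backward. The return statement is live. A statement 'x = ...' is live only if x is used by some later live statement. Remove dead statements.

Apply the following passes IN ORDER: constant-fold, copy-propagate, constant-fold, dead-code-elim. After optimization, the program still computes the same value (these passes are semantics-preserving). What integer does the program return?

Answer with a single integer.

Initial IR:
  u = 6
  v = 2 + 9
  a = v - 0
  d = 8
  return a
After constant-fold (5 stmts):
  u = 6
  v = 11
  a = v
  d = 8
  return a
After copy-propagate (5 stmts):
  u = 6
  v = 11
  a = 11
  d = 8
  return 11
After constant-fold (5 stmts):
  u = 6
  v = 11
  a = 11
  d = 8
  return 11
After dead-code-elim (1 stmts):
  return 11
Evaluate:
  u = 6  =>  u = 6
  v = 2 + 9  =>  v = 11
  a = v - 0  =>  a = 11
  d = 8  =>  d = 8
  return a = 11

Answer: 11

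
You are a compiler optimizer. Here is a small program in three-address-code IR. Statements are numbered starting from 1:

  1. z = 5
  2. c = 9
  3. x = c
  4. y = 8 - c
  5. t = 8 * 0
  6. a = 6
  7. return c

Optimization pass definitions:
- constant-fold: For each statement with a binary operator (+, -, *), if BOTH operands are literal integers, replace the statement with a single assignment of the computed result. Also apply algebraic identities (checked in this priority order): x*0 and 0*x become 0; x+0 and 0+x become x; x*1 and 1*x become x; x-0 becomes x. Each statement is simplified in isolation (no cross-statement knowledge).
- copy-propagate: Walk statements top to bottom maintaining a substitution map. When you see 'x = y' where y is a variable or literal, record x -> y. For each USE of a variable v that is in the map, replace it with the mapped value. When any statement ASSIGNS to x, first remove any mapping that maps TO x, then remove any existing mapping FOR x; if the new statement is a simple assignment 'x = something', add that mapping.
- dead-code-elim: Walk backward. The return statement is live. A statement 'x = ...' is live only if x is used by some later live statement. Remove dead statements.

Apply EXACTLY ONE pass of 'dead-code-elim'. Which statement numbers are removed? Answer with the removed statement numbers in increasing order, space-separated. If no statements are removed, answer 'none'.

Answer: 1 3 4 5 6

Derivation:
Backward liveness scan:
Stmt 1 'z = 5': DEAD (z not in live set [])
Stmt 2 'c = 9': KEEP (c is live); live-in = []
Stmt 3 'x = c': DEAD (x not in live set ['c'])
Stmt 4 'y = 8 - c': DEAD (y not in live set ['c'])
Stmt 5 't = 8 * 0': DEAD (t not in live set ['c'])
Stmt 6 'a = 6': DEAD (a not in live set ['c'])
Stmt 7 'return c': KEEP (return); live-in = ['c']
Removed statement numbers: [1, 3, 4, 5, 6]
Surviving IR:
  c = 9
  return c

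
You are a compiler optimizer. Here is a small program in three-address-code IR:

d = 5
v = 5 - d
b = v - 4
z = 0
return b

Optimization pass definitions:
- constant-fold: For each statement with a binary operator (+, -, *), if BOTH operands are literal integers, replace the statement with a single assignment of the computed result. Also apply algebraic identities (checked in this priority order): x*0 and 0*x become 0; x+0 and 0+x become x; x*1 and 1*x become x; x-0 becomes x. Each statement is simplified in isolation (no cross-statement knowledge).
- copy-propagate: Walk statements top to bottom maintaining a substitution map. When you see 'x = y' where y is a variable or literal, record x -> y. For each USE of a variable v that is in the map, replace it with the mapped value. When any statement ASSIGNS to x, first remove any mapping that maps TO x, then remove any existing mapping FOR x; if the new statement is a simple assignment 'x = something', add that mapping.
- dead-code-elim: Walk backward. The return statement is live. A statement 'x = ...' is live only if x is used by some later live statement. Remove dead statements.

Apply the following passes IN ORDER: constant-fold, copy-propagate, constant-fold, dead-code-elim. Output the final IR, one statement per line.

Initial IR:
  d = 5
  v = 5 - d
  b = v - 4
  z = 0
  return b
After constant-fold (5 stmts):
  d = 5
  v = 5 - d
  b = v - 4
  z = 0
  return b
After copy-propagate (5 stmts):
  d = 5
  v = 5 - 5
  b = v - 4
  z = 0
  return b
After constant-fold (5 stmts):
  d = 5
  v = 0
  b = v - 4
  z = 0
  return b
After dead-code-elim (3 stmts):
  v = 0
  b = v - 4
  return b

Answer: v = 0
b = v - 4
return b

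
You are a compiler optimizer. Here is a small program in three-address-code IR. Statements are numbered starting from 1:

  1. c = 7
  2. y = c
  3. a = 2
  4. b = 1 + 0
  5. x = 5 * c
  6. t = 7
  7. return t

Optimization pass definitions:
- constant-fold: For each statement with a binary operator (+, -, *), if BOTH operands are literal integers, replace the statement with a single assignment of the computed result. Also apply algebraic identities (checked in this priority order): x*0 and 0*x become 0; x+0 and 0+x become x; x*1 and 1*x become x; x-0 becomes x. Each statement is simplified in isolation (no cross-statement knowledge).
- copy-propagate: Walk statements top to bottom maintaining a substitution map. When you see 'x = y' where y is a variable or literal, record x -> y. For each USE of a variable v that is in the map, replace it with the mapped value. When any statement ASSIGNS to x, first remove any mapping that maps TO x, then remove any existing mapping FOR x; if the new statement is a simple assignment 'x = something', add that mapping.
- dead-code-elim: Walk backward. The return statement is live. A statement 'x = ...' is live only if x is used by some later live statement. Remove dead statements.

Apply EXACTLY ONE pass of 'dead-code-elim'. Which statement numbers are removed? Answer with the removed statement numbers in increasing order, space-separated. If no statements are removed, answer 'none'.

Backward liveness scan:
Stmt 1 'c = 7': DEAD (c not in live set [])
Stmt 2 'y = c': DEAD (y not in live set [])
Stmt 3 'a = 2': DEAD (a not in live set [])
Stmt 4 'b = 1 + 0': DEAD (b not in live set [])
Stmt 5 'x = 5 * c': DEAD (x not in live set [])
Stmt 6 't = 7': KEEP (t is live); live-in = []
Stmt 7 'return t': KEEP (return); live-in = ['t']
Removed statement numbers: [1, 2, 3, 4, 5]
Surviving IR:
  t = 7
  return t

Answer: 1 2 3 4 5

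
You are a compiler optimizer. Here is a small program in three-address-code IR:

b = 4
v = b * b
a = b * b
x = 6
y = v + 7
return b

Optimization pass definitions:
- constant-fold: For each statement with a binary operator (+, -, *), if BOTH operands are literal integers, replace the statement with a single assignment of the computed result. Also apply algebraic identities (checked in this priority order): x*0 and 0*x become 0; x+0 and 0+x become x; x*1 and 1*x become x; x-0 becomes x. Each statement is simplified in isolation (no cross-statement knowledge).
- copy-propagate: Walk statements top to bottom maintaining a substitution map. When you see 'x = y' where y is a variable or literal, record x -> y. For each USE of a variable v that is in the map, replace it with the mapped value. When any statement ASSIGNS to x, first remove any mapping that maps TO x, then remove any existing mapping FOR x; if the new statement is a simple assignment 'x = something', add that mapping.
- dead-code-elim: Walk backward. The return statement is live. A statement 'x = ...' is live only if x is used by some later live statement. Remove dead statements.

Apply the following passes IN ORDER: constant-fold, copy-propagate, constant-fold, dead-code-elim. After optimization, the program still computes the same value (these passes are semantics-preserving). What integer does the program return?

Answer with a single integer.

Answer: 4

Derivation:
Initial IR:
  b = 4
  v = b * b
  a = b * b
  x = 6
  y = v + 7
  return b
After constant-fold (6 stmts):
  b = 4
  v = b * b
  a = b * b
  x = 6
  y = v + 7
  return b
After copy-propagate (6 stmts):
  b = 4
  v = 4 * 4
  a = 4 * 4
  x = 6
  y = v + 7
  return 4
After constant-fold (6 stmts):
  b = 4
  v = 16
  a = 16
  x = 6
  y = v + 7
  return 4
After dead-code-elim (1 stmts):
  return 4
Evaluate:
  b = 4  =>  b = 4
  v = b * b  =>  v = 16
  a = b * b  =>  a = 16
  x = 6  =>  x = 6
  y = v + 7  =>  y = 23
  return b = 4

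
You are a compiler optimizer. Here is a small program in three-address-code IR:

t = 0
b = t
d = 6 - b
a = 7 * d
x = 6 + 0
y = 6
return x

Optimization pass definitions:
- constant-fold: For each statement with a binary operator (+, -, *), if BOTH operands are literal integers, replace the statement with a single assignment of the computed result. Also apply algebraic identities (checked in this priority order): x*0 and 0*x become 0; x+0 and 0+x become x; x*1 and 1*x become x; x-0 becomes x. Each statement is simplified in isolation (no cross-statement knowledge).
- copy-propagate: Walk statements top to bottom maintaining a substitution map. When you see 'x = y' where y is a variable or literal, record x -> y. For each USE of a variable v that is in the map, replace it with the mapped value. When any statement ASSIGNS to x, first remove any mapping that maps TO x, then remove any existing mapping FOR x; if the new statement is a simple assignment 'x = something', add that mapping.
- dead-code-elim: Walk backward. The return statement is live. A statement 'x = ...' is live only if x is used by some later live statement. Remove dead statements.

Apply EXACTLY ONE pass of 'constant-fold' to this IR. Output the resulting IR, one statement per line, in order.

Answer: t = 0
b = t
d = 6 - b
a = 7 * d
x = 6
y = 6
return x

Derivation:
Applying constant-fold statement-by-statement:
  [1] t = 0  (unchanged)
  [2] b = t  (unchanged)
  [3] d = 6 - b  (unchanged)
  [4] a = 7 * d  (unchanged)
  [5] x = 6 + 0  -> x = 6
  [6] y = 6  (unchanged)
  [7] return x  (unchanged)
Result (7 stmts):
  t = 0
  b = t
  d = 6 - b
  a = 7 * d
  x = 6
  y = 6
  return x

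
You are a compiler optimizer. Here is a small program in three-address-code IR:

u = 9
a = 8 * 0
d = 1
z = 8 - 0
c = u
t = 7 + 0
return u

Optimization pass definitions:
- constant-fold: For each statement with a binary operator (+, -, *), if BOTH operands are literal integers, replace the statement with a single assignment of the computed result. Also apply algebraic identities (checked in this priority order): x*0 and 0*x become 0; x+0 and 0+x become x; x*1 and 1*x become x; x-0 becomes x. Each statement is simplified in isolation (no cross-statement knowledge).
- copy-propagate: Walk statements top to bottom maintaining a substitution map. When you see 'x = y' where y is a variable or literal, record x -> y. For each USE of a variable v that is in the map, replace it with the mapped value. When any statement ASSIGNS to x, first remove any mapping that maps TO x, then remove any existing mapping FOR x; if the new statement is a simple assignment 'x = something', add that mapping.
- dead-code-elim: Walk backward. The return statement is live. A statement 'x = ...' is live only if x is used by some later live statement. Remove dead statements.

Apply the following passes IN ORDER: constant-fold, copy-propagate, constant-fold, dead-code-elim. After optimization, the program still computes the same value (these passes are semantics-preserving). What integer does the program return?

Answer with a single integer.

Answer: 9

Derivation:
Initial IR:
  u = 9
  a = 8 * 0
  d = 1
  z = 8 - 0
  c = u
  t = 7 + 0
  return u
After constant-fold (7 stmts):
  u = 9
  a = 0
  d = 1
  z = 8
  c = u
  t = 7
  return u
After copy-propagate (7 stmts):
  u = 9
  a = 0
  d = 1
  z = 8
  c = 9
  t = 7
  return 9
After constant-fold (7 stmts):
  u = 9
  a = 0
  d = 1
  z = 8
  c = 9
  t = 7
  return 9
After dead-code-elim (1 stmts):
  return 9
Evaluate:
  u = 9  =>  u = 9
  a = 8 * 0  =>  a = 0
  d = 1  =>  d = 1
  z = 8 - 0  =>  z = 8
  c = u  =>  c = 9
  t = 7 + 0  =>  t = 7
  return u = 9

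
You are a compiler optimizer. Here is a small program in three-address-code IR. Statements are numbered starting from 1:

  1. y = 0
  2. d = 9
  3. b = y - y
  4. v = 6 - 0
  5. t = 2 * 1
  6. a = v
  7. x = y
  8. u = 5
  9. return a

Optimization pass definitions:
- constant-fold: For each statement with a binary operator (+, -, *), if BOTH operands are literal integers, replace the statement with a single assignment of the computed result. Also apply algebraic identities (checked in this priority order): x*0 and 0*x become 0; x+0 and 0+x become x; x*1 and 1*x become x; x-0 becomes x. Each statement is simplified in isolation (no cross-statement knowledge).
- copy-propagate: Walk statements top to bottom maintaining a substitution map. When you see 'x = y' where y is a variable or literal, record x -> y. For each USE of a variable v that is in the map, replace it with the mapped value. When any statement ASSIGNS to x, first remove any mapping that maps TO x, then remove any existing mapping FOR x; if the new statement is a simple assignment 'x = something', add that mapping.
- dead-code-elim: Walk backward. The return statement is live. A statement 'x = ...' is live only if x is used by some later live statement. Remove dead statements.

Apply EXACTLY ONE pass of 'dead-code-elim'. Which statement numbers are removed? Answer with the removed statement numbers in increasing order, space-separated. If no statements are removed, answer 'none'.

Answer: 1 2 3 5 7 8

Derivation:
Backward liveness scan:
Stmt 1 'y = 0': DEAD (y not in live set [])
Stmt 2 'd = 9': DEAD (d not in live set [])
Stmt 3 'b = y - y': DEAD (b not in live set [])
Stmt 4 'v = 6 - 0': KEEP (v is live); live-in = []
Stmt 5 't = 2 * 1': DEAD (t not in live set ['v'])
Stmt 6 'a = v': KEEP (a is live); live-in = ['v']
Stmt 7 'x = y': DEAD (x not in live set ['a'])
Stmt 8 'u = 5': DEAD (u not in live set ['a'])
Stmt 9 'return a': KEEP (return); live-in = ['a']
Removed statement numbers: [1, 2, 3, 5, 7, 8]
Surviving IR:
  v = 6 - 0
  a = v
  return a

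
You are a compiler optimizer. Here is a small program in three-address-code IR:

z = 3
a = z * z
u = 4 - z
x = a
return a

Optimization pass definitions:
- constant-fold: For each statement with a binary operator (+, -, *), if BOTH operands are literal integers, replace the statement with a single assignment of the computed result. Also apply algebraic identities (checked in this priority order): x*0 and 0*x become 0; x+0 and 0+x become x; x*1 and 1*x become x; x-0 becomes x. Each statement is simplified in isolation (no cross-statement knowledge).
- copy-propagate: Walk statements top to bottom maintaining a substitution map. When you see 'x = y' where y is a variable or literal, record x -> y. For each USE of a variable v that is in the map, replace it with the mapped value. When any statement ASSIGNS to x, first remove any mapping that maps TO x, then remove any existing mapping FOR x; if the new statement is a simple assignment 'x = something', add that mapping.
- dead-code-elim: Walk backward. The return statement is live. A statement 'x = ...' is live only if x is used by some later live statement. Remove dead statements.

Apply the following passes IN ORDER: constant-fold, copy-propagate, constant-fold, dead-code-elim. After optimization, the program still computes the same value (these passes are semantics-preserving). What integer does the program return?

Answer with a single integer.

Answer: 9

Derivation:
Initial IR:
  z = 3
  a = z * z
  u = 4 - z
  x = a
  return a
After constant-fold (5 stmts):
  z = 3
  a = z * z
  u = 4 - z
  x = a
  return a
After copy-propagate (5 stmts):
  z = 3
  a = 3 * 3
  u = 4 - 3
  x = a
  return a
After constant-fold (5 stmts):
  z = 3
  a = 9
  u = 1
  x = a
  return a
After dead-code-elim (2 stmts):
  a = 9
  return a
Evaluate:
  z = 3  =>  z = 3
  a = z * z  =>  a = 9
  u = 4 - z  =>  u = 1
  x = a  =>  x = 9
  return a = 9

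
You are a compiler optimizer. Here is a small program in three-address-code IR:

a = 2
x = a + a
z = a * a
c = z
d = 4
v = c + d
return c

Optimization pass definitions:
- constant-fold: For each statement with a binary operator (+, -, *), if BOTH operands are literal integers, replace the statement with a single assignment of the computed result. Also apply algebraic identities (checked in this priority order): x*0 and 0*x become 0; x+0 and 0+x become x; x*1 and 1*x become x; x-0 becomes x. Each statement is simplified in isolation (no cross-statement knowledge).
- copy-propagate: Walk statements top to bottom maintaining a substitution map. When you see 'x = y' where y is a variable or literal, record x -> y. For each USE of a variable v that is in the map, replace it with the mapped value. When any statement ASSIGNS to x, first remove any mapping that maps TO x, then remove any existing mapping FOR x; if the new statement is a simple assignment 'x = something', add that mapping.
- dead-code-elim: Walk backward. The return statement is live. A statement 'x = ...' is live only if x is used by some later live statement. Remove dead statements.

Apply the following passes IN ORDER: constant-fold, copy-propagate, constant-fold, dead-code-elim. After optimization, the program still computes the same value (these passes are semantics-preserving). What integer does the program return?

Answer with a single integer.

Answer: 4

Derivation:
Initial IR:
  a = 2
  x = a + a
  z = a * a
  c = z
  d = 4
  v = c + d
  return c
After constant-fold (7 stmts):
  a = 2
  x = a + a
  z = a * a
  c = z
  d = 4
  v = c + d
  return c
After copy-propagate (7 stmts):
  a = 2
  x = 2 + 2
  z = 2 * 2
  c = z
  d = 4
  v = z + 4
  return z
After constant-fold (7 stmts):
  a = 2
  x = 4
  z = 4
  c = z
  d = 4
  v = z + 4
  return z
After dead-code-elim (2 stmts):
  z = 4
  return z
Evaluate:
  a = 2  =>  a = 2
  x = a + a  =>  x = 4
  z = a * a  =>  z = 4
  c = z  =>  c = 4
  d = 4  =>  d = 4
  v = c + d  =>  v = 8
  return c = 4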